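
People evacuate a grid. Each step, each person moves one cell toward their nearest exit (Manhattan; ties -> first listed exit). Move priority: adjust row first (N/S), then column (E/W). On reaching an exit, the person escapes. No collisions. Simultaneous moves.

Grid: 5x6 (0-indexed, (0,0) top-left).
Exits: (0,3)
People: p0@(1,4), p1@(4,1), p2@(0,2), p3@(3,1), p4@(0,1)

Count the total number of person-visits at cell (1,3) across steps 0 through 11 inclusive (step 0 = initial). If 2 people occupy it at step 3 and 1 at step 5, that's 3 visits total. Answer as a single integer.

Step 0: p0@(1,4) p1@(4,1) p2@(0,2) p3@(3,1) p4@(0,1) -> at (1,3): 0 [-], cum=0
Step 1: p0@(0,4) p1@(3,1) p2@ESC p3@(2,1) p4@(0,2) -> at (1,3): 0 [-], cum=0
Step 2: p0@ESC p1@(2,1) p2@ESC p3@(1,1) p4@ESC -> at (1,3): 0 [-], cum=0
Step 3: p0@ESC p1@(1,1) p2@ESC p3@(0,1) p4@ESC -> at (1,3): 0 [-], cum=0
Step 4: p0@ESC p1@(0,1) p2@ESC p3@(0,2) p4@ESC -> at (1,3): 0 [-], cum=0
Step 5: p0@ESC p1@(0,2) p2@ESC p3@ESC p4@ESC -> at (1,3): 0 [-], cum=0
Step 6: p0@ESC p1@ESC p2@ESC p3@ESC p4@ESC -> at (1,3): 0 [-], cum=0
Total visits = 0

Answer: 0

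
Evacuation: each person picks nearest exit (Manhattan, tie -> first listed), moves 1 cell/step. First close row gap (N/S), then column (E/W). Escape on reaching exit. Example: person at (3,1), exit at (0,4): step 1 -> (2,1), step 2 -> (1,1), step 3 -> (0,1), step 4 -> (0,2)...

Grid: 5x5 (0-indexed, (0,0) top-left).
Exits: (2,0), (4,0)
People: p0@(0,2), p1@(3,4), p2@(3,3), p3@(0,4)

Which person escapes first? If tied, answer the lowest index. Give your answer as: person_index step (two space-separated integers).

Step 1: p0:(0,2)->(1,2) | p1:(3,4)->(2,4) | p2:(3,3)->(2,3) | p3:(0,4)->(1,4)
Step 2: p0:(1,2)->(2,2) | p1:(2,4)->(2,3) | p2:(2,3)->(2,2) | p3:(1,4)->(2,4)
Step 3: p0:(2,2)->(2,1) | p1:(2,3)->(2,2) | p2:(2,2)->(2,1) | p3:(2,4)->(2,3)
Step 4: p0:(2,1)->(2,0)->EXIT | p1:(2,2)->(2,1) | p2:(2,1)->(2,0)->EXIT | p3:(2,3)->(2,2)
Step 5: p0:escaped | p1:(2,1)->(2,0)->EXIT | p2:escaped | p3:(2,2)->(2,1)
Step 6: p0:escaped | p1:escaped | p2:escaped | p3:(2,1)->(2,0)->EXIT
Exit steps: [4, 5, 4, 6]
First to escape: p0 at step 4

Answer: 0 4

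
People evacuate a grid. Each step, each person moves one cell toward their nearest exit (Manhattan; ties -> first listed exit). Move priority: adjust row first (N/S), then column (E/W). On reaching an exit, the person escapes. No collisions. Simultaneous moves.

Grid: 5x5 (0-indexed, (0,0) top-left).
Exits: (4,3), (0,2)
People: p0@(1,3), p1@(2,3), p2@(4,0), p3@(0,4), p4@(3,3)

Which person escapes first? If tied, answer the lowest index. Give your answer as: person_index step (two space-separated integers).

Step 1: p0:(1,3)->(0,3) | p1:(2,3)->(3,3) | p2:(4,0)->(4,1) | p3:(0,4)->(0,3) | p4:(3,3)->(4,3)->EXIT
Step 2: p0:(0,3)->(0,2)->EXIT | p1:(3,3)->(4,3)->EXIT | p2:(4,1)->(4,2) | p3:(0,3)->(0,2)->EXIT | p4:escaped
Step 3: p0:escaped | p1:escaped | p2:(4,2)->(4,3)->EXIT | p3:escaped | p4:escaped
Exit steps: [2, 2, 3, 2, 1]
First to escape: p4 at step 1

Answer: 4 1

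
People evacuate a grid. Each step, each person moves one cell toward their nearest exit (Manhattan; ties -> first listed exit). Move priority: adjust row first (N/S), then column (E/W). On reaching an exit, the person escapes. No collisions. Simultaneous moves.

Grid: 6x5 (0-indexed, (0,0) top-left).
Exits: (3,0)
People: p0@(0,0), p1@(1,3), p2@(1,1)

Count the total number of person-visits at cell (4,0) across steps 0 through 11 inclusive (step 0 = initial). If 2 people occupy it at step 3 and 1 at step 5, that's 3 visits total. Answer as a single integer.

Answer: 0

Derivation:
Step 0: p0@(0,0) p1@(1,3) p2@(1,1) -> at (4,0): 0 [-], cum=0
Step 1: p0@(1,0) p1@(2,3) p2@(2,1) -> at (4,0): 0 [-], cum=0
Step 2: p0@(2,0) p1@(3,3) p2@(3,1) -> at (4,0): 0 [-], cum=0
Step 3: p0@ESC p1@(3,2) p2@ESC -> at (4,0): 0 [-], cum=0
Step 4: p0@ESC p1@(3,1) p2@ESC -> at (4,0): 0 [-], cum=0
Step 5: p0@ESC p1@ESC p2@ESC -> at (4,0): 0 [-], cum=0
Total visits = 0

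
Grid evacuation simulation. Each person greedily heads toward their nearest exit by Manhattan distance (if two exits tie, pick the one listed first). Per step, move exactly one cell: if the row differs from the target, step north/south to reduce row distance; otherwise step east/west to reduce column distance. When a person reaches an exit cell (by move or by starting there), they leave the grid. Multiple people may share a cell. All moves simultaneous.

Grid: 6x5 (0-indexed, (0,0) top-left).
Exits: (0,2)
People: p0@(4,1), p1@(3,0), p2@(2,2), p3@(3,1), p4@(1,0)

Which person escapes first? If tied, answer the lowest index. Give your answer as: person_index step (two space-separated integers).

Answer: 2 2

Derivation:
Step 1: p0:(4,1)->(3,1) | p1:(3,0)->(2,0) | p2:(2,2)->(1,2) | p3:(3,1)->(2,1) | p4:(1,0)->(0,0)
Step 2: p0:(3,1)->(2,1) | p1:(2,0)->(1,0) | p2:(1,2)->(0,2)->EXIT | p3:(2,1)->(1,1) | p4:(0,0)->(0,1)
Step 3: p0:(2,1)->(1,1) | p1:(1,0)->(0,0) | p2:escaped | p3:(1,1)->(0,1) | p4:(0,1)->(0,2)->EXIT
Step 4: p0:(1,1)->(0,1) | p1:(0,0)->(0,1) | p2:escaped | p3:(0,1)->(0,2)->EXIT | p4:escaped
Step 5: p0:(0,1)->(0,2)->EXIT | p1:(0,1)->(0,2)->EXIT | p2:escaped | p3:escaped | p4:escaped
Exit steps: [5, 5, 2, 4, 3]
First to escape: p2 at step 2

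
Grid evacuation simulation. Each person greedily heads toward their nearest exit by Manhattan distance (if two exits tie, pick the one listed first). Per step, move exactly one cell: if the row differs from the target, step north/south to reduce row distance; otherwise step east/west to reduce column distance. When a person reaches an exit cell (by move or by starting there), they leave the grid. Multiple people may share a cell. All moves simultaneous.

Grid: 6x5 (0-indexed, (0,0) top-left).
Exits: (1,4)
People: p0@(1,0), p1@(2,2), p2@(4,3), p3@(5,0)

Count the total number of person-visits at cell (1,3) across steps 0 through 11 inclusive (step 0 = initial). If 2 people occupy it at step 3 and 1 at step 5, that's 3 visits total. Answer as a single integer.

Answer: 4

Derivation:
Step 0: p0@(1,0) p1@(2,2) p2@(4,3) p3@(5,0) -> at (1,3): 0 [-], cum=0
Step 1: p0@(1,1) p1@(1,2) p2@(3,3) p3@(4,0) -> at (1,3): 0 [-], cum=0
Step 2: p0@(1,2) p1@(1,3) p2@(2,3) p3@(3,0) -> at (1,3): 1 [p1], cum=1
Step 3: p0@(1,3) p1@ESC p2@(1,3) p3@(2,0) -> at (1,3): 2 [p0,p2], cum=3
Step 4: p0@ESC p1@ESC p2@ESC p3@(1,0) -> at (1,3): 0 [-], cum=3
Step 5: p0@ESC p1@ESC p2@ESC p3@(1,1) -> at (1,3): 0 [-], cum=3
Step 6: p0@ESC p1@ESC p2@ESC p3@(1,2) -> at (1,3): 0 [-], cum=3
Step 7: p0@ESC p1@ESC p2@ESC p3@(1,3) -> at (1,3): 1 [p3], cum=4
Step 8: p0@ESC p1@ESC p2@ESC p3@ESC -> at (1,3): 0 [-], cum=4
Total visits = 4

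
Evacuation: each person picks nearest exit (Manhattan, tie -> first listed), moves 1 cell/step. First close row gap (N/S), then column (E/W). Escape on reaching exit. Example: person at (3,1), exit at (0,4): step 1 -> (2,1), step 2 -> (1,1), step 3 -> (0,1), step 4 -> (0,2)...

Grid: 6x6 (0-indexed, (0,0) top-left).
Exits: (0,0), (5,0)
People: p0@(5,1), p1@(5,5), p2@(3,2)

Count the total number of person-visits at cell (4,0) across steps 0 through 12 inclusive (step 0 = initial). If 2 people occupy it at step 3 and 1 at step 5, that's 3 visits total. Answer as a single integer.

Step 0: p0@(5,1) p1@(5,5) p2@(3,2) -> at (4,0): 0 [-], cum=0
Step 1: p0@ESC p1@(5,4) p2@(4,2) -> at (4,0): 0 [-], cum=0
Step 2: p0@ESC p1@(5,3) p2@(5,2) -> at (4,0): 0 [-], cum=0
Step 3: p0@ESC p1@(5,2) p2@(5,1) -> at (4,0): 0 [-], cum=0
Step 4: p0@ESC p1@(5,1) p2@ESC -> at (4,0): 0 [-], cum=0
Step 5: p0@ESC p1@ESC p2@ESC -> at (4,0): 0 [-], cum=0
Total visits = 0

Answer: 0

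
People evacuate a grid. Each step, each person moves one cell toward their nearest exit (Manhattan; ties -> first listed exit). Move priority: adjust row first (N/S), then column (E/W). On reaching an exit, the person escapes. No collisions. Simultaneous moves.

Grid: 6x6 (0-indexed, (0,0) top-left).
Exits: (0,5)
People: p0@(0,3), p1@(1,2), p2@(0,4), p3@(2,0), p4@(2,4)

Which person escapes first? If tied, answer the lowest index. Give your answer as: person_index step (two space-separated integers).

Step 1: p0:(0,3)->(0,4) | p1:(1,2)->(0,2) | p2:(0,4)->(0,5)->EXIT | p3:(2,0)->(1,0) | p4:(2,4)->(1,4)
Step 2: p0:(0,4)->(0,5)->EXIT | p1:(0,2)->(0,3) | p2:escaped | p3:(1,0)->(0,0) | p4:(1,4)->(0,4)
Step 3: p0:escaped | p1:(0,3)->(0,4) | p2:escaped | p3:(0,0)->(0,1) | p4:(0,4)->(0,5)->EXIT
Step 4: p0:escaped | p1:(0,4)->(0,5)->EXIT | p2:escaped | p3:(0,1)->(0,2) | p4:escaped
Step 5: p0:escaped | p1:escaped | p2:escaped | p3:(0,2)->(0,3) | p4:escaped
Step 6: p0:escaped | p1:escaped | p2:escaped | p3:(0,3)->(0,4) | p4:escaped
Step 7: p0:escaped | p1:escaped | p2:escaped | p3:(0,4)->(0,5)->EXIT | p4:escaped
Exit steps: [2, 4, 1, 7, 3]
First to escape: p2 at step 1

Answer: 2 1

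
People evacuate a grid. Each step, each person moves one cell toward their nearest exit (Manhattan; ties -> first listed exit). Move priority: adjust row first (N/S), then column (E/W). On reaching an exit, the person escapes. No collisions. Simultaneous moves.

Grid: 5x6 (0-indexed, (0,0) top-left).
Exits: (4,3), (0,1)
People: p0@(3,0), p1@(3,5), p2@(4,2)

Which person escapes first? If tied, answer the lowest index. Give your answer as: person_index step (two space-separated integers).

Answer: 2 1

Derivation:
Step 1: p0:(3,0)->(4,0) | p1:(3,5)->(4,5) | p2:(4,2)->(4,3)->EXIT
Step 2: p0:(4,0)->(4,1) | p1:(4,5)->(4,4) | p2:escaped
Step 3: p0:(4,1)->(4,2) | p1:(4,4)->(4,3)->EXIT | p2:escaped
Step 4: p0:(4,2)->(4,3)->EXIT | p1:escaped | p2:escaped
Exit steps: [4, 3, 1]
First to escape: p2 at step 1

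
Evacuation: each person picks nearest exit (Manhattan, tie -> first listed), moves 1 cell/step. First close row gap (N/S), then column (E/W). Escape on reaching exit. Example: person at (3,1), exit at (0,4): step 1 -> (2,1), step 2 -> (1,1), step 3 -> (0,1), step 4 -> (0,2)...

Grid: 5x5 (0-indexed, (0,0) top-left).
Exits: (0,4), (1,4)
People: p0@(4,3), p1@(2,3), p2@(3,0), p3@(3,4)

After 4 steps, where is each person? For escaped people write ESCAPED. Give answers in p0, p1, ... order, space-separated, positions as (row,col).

Step 1: p0:(4,3)->(3,3) | p1:(2,3)->(1,3) | p2:(3,0)->(2,0) | p3:(3,4)->(2,4)
Step 2: p0:(3,3)->(2,3) | p1:(1,3)->(1,4)->EXIT | p2:(2,0)->(1,0) | p3:(2,4)->(1,4)->EXIT
Step 3: p0:(2,3)->(1,3) | p1:escaped | p2:(1,0)->(1,1) | p3:escaped
Step 4: p0:(1,3)->(1,4)->EXIT | p1:escaped | p2:(1,1)->(1,2) | p3:escaped

ESCAPED ESCAPED (1,2) ESCAPED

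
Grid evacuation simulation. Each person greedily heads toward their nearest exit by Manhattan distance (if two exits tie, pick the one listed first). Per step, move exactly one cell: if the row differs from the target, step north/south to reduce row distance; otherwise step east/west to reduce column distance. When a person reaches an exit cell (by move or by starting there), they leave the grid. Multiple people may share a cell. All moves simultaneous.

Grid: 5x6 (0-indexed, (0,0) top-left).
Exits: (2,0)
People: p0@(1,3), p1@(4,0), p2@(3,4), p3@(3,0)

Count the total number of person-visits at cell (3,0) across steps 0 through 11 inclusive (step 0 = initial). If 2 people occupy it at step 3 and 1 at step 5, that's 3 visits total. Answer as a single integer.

Step 0: p0@(1,3) p1@(4,0) p2@(3,4) p3@(3,0) -> at (3,0): 1 [p3], cum=1
Step 1: p0@(2,3) p1@(3,0) p2@(2,4) p3@ESC -> at (3,0): 1 [p1], cum=2
Step 2: p0@(2,2) p1@ESC p2@(2,3) p3@ESC -> at (3,0): 0 [-], cum=2
Step 3: p0@(2,1) p1@ESC p2@(2,2) p3@ESC -> at (3,0): 0 [-], cum=2
Step 4: p0@ESC p1@ESC p2@(2,1) p3@ESC -> at (3,0): 0 [-], cum=2
Step 5: p0@ESC p1@ESC p2@ESC p3@ESC -> at (3,0): 0 [-], cum=2
Total visits = 2

Answer: 2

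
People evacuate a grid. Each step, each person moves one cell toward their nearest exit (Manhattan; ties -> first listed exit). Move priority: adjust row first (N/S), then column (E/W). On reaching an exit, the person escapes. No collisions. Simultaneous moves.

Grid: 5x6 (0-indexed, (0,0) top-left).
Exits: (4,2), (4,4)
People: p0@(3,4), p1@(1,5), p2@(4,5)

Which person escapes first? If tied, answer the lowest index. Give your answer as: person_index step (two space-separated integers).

Answer: 0 1

Derivation:
Step 1: p0:(3,4)->(4,4)->EXIT | p1:(1,5)->(2,5) | p2:(4,5)->(4,4)->EXIT
Step 2: p0:escaped | p1:(2,5)->(3,5) | p2:escaped
Step 3: p0:escaped | p1:(3,5)->(4,5) | p2:escaped
Step 4: p0:escaped | p1:(4,5)->(4,4)->EXIT | p2:escaped
Exit steps: [1, 4, 1]
First to escape: p0 at step 1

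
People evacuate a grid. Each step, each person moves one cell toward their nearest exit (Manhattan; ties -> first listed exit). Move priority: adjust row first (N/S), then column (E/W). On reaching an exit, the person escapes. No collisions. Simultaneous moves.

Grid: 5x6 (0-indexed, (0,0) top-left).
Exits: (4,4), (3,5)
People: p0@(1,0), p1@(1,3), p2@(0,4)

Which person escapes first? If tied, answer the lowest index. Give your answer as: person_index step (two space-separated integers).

Answer: 1 4

Derivation:
Step 1: p0:(1,0)->(2,0) | p1:(1,3)->(2,3) | p2:(0,4)->(1,4)
Step 2: p0:(2,0)->(3,0) | p1:(2,3)->(3,3) | p2:(1,4)->(2,4)
Step 3: p0:(3,0)->(4,0) | p1:(3,3)->(4,3) | p2:(2,4)->(3,4)
Step 4: p0:(4,0)->(4,1) | p1:(4,3)->(4,4)->EXIT | p2:(3,4)->(4,4)->EXIT
Step 5: p0:(4,1)->(4,2) | p1:escaped | p2:escaped
Step 6: p0:(4,2)->(4,3) | p1:escaped | p2:escaped
Step 7: p0:(4,3)->(4,4)->EXIT | p1:escaped | p2:escaped
Exit steps: [7, 4, 4]
First to escape: p1 at step 4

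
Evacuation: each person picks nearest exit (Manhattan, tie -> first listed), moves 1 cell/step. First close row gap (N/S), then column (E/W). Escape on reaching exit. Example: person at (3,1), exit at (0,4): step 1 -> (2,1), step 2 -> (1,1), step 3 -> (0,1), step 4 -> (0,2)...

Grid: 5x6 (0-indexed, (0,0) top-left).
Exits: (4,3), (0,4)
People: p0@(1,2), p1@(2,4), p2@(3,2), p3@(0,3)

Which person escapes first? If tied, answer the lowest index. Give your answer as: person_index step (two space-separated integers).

Answer: 3 1

Derivation:
Step 1: p0:(1,2)->(0,2) | p1:(2,4)->(1,4) | p2:(3,2)->(4,2) | p3:(0,3)->(0,4)->EXIT
Step 2: p0:(0,2)->(0,3) | p1:(1,4)->(0,4)->EXIT | p2:(4,2)->(4,3)->EXIT | p3:escaped
Step 3: p0:(0,3)->(0,4)->EXIT | p1:escaped | p2:escaped | p3:escaped
Exit steps: [3, 2, 2, 1]
First to escape: p3 at step 1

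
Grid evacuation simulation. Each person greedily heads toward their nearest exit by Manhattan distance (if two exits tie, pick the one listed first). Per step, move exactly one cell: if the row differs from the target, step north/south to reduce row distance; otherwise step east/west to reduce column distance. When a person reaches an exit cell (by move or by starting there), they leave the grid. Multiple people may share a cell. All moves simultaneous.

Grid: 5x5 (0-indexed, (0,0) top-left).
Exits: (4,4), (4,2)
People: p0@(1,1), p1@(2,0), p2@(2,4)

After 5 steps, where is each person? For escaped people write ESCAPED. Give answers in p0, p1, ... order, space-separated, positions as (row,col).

Step 1: p0:(1,1)->(2,1) | p1:(2,0)->(3,0) | p2:(2,4)->(3,4)
Step 2: p0:(2,1)->(3,1) | p1:(3,0)->(4,0) | p2:(3,4)->(4,4)->EXIT
Step 3: p0:(3,1)->(4,1) | p1:(4,0)->(4,1) | p2:escaped
Step 4: p0:(4,1)->(4,2)->EXIT | p1:(4,1)->(4,2)->EXIT | p2:escaped

ESCAPED ESCAPED ESCAPED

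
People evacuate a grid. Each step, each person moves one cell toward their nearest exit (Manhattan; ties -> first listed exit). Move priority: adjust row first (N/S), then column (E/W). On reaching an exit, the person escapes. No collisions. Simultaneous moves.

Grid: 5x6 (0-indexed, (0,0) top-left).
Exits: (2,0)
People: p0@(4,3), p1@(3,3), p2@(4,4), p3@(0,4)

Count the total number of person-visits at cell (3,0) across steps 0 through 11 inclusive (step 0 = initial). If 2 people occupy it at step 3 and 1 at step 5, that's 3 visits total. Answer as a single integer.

Step 0: p0@(4,3) p1@(3,3) p2@(4,4) p3@(0,4) -> at (3,0): 0 [-], cum=0
Step 1: p0@(3,3) p1@(2,3) p2@(3,4) p3@(1,4) -> at (3,0): 0 [-], cum=0
Step 2: p0@(2,3) p1@(2,2) p2@(2,4) p3@(2,4) -> at (3,0): 0 [-], cum=0
Step 3: p0@(2,2) p1@(2,1) p2@(2,3) p3@(2,3) -> at (3,0): 0 [-], cum=0
Step 4: p0@(2,1) p1@ESC p2@(2,2) p3@(2,2) -> at (3,0): 0 [-], cum=0
Step 5: p0@ESC p1@ESC p2@(2,1) p3@(2,1) -> at (3,0): 0 [-], cum=0
Step 6: p0@ESC p1@ESC p2@ESC p3@ESC -> at (3,0): 0 [-], cum=0
Total visits = 0

Answer: 0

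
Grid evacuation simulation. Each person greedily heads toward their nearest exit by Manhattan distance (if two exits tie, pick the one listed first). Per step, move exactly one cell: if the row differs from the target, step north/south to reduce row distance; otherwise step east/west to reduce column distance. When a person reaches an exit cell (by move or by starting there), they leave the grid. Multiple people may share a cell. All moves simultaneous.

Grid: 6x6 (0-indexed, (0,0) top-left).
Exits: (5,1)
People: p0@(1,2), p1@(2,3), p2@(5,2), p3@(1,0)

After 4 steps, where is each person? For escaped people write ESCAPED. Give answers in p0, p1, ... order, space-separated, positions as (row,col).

Step 1: p0:(1,2)->(2,2) | p1:(2,3)->(3,3) | p2:(5,2)->(5,1)->EXIT | p3:(1,0)->(2,0)
Step 2: p0:(2,2)->(3,2) | p1:(3,3)->(4,3) | p2:escaped | p3:(2,0)->(3,0)
Step 3: p0:(3,2)->(4,2) | p1:(4,3)->(5,3) | p2:escaped | p3:(3,0)->(4,0)
Step 4: p0:(4,2)->(5,2) | p1:(5,3)->(5,2) | p2:escaped | p3:(4,0)->(5,0)

(5,2) (5,2) ESCAPED (5,0)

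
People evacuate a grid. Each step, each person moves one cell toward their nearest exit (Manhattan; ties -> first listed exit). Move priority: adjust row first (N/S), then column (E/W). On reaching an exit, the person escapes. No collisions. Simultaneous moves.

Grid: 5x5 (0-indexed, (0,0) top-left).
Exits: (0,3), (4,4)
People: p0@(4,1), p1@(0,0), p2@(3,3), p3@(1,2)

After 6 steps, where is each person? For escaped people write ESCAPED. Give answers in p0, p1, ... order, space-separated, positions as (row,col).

Step 1: p0:(4,1)->(4,2) | p1:(0,0)->(0,1) | p2:(3,3)->(4,3) | p3:(1,2)->(0,2)
Step 2: p0:(4,2)->(4,3) | p1:(0,1)->(0,2) | p2:(4,3)->(4,4)->EXIT | p3:(0,2)->(0,3)->EXIT
Step 3: p0:(4,3)->(4,4)->EXIT | p1:(0,2)->(0,3)->EXIT | p2:escaped | p3:escaped

ESCAPED ESCAPED ESCAPED ESCAPED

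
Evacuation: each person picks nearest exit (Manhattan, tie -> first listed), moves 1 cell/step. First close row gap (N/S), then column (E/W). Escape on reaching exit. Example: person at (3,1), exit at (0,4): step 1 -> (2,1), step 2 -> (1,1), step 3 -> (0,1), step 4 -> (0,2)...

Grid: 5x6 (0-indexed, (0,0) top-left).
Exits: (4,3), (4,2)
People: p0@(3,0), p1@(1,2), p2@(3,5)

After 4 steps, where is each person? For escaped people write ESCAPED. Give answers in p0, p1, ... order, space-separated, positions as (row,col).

Step 1: p0:(3,0)->(4,0) | p1:(1,2)->(2,2) | p2:(3,5)->(4,5)
Step 2: p0:(4,0)->(4,1) | p1:(2,2)->(3,2) | p2:(4,5)->(4,4)
Step 3: p0:(4,1)->(4,2)->EXIT | p1:(3,2)->(4,2)->EXIT | p2:(4,4)->(4,3)->EXIT

ESCAPED ESCAPED ESCAPED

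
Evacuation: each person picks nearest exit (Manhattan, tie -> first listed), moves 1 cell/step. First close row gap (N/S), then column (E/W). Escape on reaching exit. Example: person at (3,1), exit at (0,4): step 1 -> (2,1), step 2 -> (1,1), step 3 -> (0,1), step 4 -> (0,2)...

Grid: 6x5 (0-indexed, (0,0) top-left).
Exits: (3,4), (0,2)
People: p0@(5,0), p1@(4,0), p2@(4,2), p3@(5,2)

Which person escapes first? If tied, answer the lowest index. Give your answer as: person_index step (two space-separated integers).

Step 1: p0:(5,0)->(4,0) | p1:(4,0)->(3,0) | p2:(4,2)->(3,2) | p3:(5,2)->(4,2)
Step 2: p0:(4,0)->(3,0) | p1:(3,0)->(3,1) | p2:(3,2)->(3,3) | p3:(4,2)->(3,2)
Step 3: p0:(3,0)->(3,1) | p1:(3,1)->(3,2) | p2:(3,3)->(3,4)->EXIT | p3:(3,2)->(3,3)
Step 4: p0:(3,1)->(3,2) | p1:(3,2)->(3,3) | p2:escaped | p3:(3,3)->(3,4)->EXIT
Step 5: p0:(3,2)->(3,3) | p1:(3,3)->(3,4)->EXIT | p2:escaped | p3:escaped
Step 6: p0:(3,3)->(3,4)->EXIT | p1:escaped | p2:escaped | p3:escaped
Exit steps: [6, 5, 3, 4]
First to escape: p2 at step 3

Answer: 2 3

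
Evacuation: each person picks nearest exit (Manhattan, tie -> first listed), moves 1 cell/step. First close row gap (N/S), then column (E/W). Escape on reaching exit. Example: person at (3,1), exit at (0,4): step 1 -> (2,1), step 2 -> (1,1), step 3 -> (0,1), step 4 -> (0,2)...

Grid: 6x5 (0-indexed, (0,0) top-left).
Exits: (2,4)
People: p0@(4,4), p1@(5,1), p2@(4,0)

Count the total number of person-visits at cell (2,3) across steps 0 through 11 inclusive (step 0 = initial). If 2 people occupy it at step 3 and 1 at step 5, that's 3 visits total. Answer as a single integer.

Answer: 2

Derivation:
Step 0: p0@(4,4) p1@(5,1) p2@(4,0) -> at (2,3): 0 [-], cum=0
Step 1: p0@(3,4) p1@(4,1) p2@(3,0) -> at (2,3): 0 [-], cum=0
Step 2: p0@ESC p1@(3,1) p2@(2,0) -> at (2,3): 0 [-], cum=0
Step 3: p0@ESC p1@(2,1) p2@(2,1) -> at (2,3): 0 [-], cum=0
Step 4: p0@ESC p1@(2,2) p2@(2,2) -> at (2,3): 0 [-], cum=0
Step 5: p0@ESC p1@(2,3) p2@(2,3) -> at (2,3): 2 [p1,p2], cum=2
Step 6: p0@ESC p1@ESC p2@ESC -> at (2,3): 0 [-], cum=2
Total visits = 2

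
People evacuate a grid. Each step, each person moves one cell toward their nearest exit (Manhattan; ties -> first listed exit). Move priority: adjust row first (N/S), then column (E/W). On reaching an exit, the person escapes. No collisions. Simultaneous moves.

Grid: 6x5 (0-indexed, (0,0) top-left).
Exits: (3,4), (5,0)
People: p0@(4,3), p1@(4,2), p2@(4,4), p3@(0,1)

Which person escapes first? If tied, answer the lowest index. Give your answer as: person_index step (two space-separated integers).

Step 1: p0:(4,3)->(3,3) | p1:(4,2)->(3,2) | p2:(4,4)->(3,4)->EXIT | p3:(0,1)->(1,1)
Step 2: p0:(3,3)->(3,4)->EXIT | p1:(3,2)->(3,3) | p2:escaped | p3:(1,1)->(2,1)
Step 3: p0:escaped | p1:(3,3)->(3,4)->EXIT | p2:escaped | p3:(2,1)->(3,1)
Step 4: p0:escaped | p1:escaped | p2:escaped | p3:(3,1)->(3,2)
Step 5: p0:escaped | p1:escaped | p2:escaped | p3:(3,2)->(3,3)
Step 6: p0:escaped | p1:escaped | p2:escaped | p3:(3,3)->(3,4)->EXIT
Exit steps: [2, 3, 1, 6]
First to escape: p2 at step 1

Answer: 2 1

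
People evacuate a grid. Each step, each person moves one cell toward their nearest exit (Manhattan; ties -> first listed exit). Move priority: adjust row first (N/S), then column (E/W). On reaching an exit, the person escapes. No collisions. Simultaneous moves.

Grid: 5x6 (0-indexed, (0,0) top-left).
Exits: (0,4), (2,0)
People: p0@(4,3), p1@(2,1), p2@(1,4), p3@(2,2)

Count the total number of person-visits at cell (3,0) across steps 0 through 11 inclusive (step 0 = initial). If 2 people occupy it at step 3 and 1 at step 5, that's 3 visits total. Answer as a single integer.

Answer: 0

Derivation:
Step 0: p0@(4,3) p1@(2,1) p2@(1,4) p3@(2,2) -> at (3,0): 0 [-], cum=0
Step 1: p0@(3,3) p1@ESC p2@ESC p3@(2,1) -> at (3,0): 0 [-], cum=0
Step 2: p0@(2,3) p1@ESC p2@ESC p3@ESC -> at (3,0): 0 [-], cum=0
Step 3: p0@(1,3) p1@ESC p2@ESC p3@ESC -> at (3,0): 0 [-], cum=0
Step 4: p0@(0,3) p1@ESC p2@ESC p3@ESC -> at (3,0): 0 [-], cum=0
Step 5: p0@ESC p1@ESC p2@ESC p3@ESC -> at (3,0): 0 [-], cum=0
Total visits = 0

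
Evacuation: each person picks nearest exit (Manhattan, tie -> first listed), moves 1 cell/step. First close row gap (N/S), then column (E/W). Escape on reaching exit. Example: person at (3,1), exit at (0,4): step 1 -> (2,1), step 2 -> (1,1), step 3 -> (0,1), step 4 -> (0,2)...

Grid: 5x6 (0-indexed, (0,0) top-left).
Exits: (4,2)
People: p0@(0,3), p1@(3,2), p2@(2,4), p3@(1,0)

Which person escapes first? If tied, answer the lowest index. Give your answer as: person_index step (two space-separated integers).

Answer: 1 1

Derivation:
Step 1: p0:(0,3)->(1,3) | p1:(3,2)->(4,2)->EXIT | p2:(2,4)->(3,4) | p3:(1,0)->(2,0)
Step 2: p0:(1,3)->(2,3) | p1:escaped | p2:(3,4)->(4,4) | p3:(2,0)->(3,0)
Step 3: p0:(2,3)->(3,3) | p1:escaped | p2:(4,4)->(4,3) | p3:(3,0)->(4,0)
Step 4: p0:(3,3)->(4,3) | p1:escaped | p2:(4,3)->(4,2)->EXIT | p3:(4,0)->(4,1)
Step 5: p0:(4,3)->(4,2)->EXIT | p1:escaped | p2:escaped | p3:(4,1)->(4,2)->EXIT
Exit steps: [5, 1, 4, 5]
First to escape: p1 at step 1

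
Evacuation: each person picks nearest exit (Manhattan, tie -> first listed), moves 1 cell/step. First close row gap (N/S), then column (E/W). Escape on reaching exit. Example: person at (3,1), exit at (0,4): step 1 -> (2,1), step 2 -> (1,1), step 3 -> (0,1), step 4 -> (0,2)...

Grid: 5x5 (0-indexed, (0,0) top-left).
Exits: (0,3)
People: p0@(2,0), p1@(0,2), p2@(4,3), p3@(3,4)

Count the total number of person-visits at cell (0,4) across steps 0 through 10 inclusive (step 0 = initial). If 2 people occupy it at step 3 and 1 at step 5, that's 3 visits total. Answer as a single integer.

Answer: 1

Derivation:
Step 0: p0@(2,0) p1@(0,2) p2@(4,3) p3@(3,4) -> at (0,4): 0 [-], cum=0
Step 1: p0@(1,0) p1@ESC p2@(3,3) p3@(2,4) -> at (0,4): 0 [-], cum=0
Step 2: p0@(0,0) p1@ESC p2@(2,3) p3@(1,4) -> at (0,4): 0 [-], cum=0
Step 3: p0@(0,1) p1@ESC p2@(1,3) p3@(0,4) -> at (0,4): 1 [p3], cum=1
Step 4: p0@(0,2) p1@ESC p2@ESC p3@ESC -> at (0,4): 0 [-], cum=1
Step 5: p0@ESC p1@ESC p2@ESC p3@ESC -> at (0,4): 0 [-], cum=1
Total visits = 1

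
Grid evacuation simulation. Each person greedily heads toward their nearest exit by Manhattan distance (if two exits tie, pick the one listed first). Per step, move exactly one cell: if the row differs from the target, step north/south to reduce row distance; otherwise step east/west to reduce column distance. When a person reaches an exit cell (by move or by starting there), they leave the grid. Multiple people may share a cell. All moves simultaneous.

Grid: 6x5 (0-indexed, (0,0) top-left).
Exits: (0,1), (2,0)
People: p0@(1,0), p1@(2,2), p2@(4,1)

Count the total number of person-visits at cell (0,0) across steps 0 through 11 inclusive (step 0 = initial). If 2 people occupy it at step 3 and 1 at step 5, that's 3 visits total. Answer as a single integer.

Step 0: p0@(1,0) p1@(2,2) p2@(4,1) -> at (0,0): 0 [-], cum=0
Step 1: p0@ESC p1@(2,1) p2@(3,1) -> at (0,0): 0 [-], cum=0
Step 2: p0@ESC p1@ESC p2@(2,1) -> at (0,0): 0 [-], cum=0
Step 3: p0@ESC p1@ESC p2@ESC -> at (0,0): 0 [-], cum=0
Total visits = 0

Answer: 0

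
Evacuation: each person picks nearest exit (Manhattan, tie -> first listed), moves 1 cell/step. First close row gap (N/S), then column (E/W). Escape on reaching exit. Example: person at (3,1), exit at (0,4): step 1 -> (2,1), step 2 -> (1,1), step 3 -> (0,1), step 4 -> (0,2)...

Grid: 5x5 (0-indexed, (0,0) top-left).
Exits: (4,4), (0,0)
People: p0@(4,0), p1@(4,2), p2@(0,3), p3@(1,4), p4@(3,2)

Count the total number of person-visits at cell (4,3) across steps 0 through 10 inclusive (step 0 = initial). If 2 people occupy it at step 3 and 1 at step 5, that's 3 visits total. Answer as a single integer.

Step 0: p0@(4,0) p1@(4,2) p2@(0,3) p3@(1,4) p4@(3,2) -> at (4,3): 0 [-], cum=0
Step 1: p0@(4,1) p1@(4,3) p2@(0,2) p3@(2,4) p4@(4,2) -> at (4,3): 1 [p1], cum=1
Step 2: p0@(4,2) p1@ESC p2@(0,1) p3@(3,4) p4@(4,3) -> at (4,3): 1 [p4], cum=2
Step 3: p0@(4,3) p1@ESC p2@ESC p3@ESC p4@ESC -> at (4,3): 1 [p0], cum=3
Step 4: p0@ESC p1@ESC p2@ESC p3@ESC p4@ESC -> at (4,3): 0 [-], cum=3
Total visits = 3

Answer: 3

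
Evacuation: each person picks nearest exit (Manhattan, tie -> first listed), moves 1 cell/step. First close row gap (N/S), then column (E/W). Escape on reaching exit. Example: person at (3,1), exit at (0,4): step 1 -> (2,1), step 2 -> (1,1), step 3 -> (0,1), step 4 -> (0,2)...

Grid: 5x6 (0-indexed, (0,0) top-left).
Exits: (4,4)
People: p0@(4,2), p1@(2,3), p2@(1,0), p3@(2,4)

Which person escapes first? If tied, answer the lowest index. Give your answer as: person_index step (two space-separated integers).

Step 1: p0:(4,2)->(4,3) | p1:(2,3)->(3,3) | p2:(1,0)->(2,0) | p3:(2,4)->(3,4)
Step 2: p0:(4,3)->(4,4)->EXIT | p1:(3,3)->(4,3) | p2:(2,0)->(3,0) | p3:(3,4)->(4,4)->EXIT
Step 3: p0:escaped | p1:(4,3)->(4,4)->EXIT | p2:(3,0)->(4,0) | p3:escaped
Step 4: p0:escaped | p1:escaped | p2:(4,0)->(4,1) | p3:escaped
Step 5: p0:escaped | p1:escaped | p2:(4,1)->(4,2) | p3:escaped
Step 6: p0:escaped | p1:escaped | p2:(4,2)->(4,3) | p3:escaped
Step 7: p0:escaped | p1:escaped | p2:(4,3)->(4,4)->EXIT | p3:escaped
Exit steps: [2, 3, 7, 2]
First to escape: p0 at step 2

Answer: 0 2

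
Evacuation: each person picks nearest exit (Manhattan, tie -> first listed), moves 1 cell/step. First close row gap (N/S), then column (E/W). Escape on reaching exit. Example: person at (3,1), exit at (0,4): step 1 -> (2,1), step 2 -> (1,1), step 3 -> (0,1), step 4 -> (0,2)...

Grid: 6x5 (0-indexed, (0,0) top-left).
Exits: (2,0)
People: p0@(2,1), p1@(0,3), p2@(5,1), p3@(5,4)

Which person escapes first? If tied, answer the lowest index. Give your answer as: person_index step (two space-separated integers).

Step 1: p0:(2,1)->(2,0)->EXIT | p1:(0,3)->(1,3) | p2:(5,1)->(4,1) | p3:(5,4)->(4,4)
Step 2: p0:escaped | p1:(1,3)->(2,3) | p2:(4,1)->(3,1) | p3:(4,4)->(3,4)
Step 3: p0:escaped | p1:(2,3)->(2,2) | p2:(3,1)->(2,1) | p3:(3,4)->(2,4)
Step 4: p0:escaped | p1:(2,2)->(2,1) | p2:(2,1)->(2,0)->EXIT | p3:(2,4)->(2,3)
Step 5: p0:escaped | p1:(2,1)->(2,0)->EXIT | p2:escaped | p3:(2,3)->(2,2)
Step 6: p0:escaped | p1:escaped | p2:escaped | p3:(2,2)->(2,1)
Step 7: p0:escaped | p1:escaped | p2:escaped | p3:(2,1)->(2,0)->EXIT
Exit steps: [1, 5, 4, 7]
First to escape: p0 at step 1

Answer: 0 1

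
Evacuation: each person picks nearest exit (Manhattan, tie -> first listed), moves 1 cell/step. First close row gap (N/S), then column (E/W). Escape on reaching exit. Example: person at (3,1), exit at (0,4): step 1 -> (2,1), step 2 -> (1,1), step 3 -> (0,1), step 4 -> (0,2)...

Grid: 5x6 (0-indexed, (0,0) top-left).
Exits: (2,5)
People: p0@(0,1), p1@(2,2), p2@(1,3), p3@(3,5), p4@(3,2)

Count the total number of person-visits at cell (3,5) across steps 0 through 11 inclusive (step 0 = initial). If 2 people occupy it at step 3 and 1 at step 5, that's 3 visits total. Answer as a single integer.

Step 0: p0@(0,1) p1@(2,2) p2@(1,3) p3@(3,5) p4@(3,2) -> at (3,5): 1 [p3], cum=1
Step 1: p0@(1,1) p1@(2,3) p2@(2,3) p3@ESC p4@(2,2) -> at (3,5): 0 [-], cum=1
Step 2: p0@(2,1) p1@(2,4) p2@(2,4) p3@ESC p4@(2,3) -> at (3,5): 0 [-], cum=1
Step 3: p0@(2,2) p1@ESC p2@ESC p3@ESC p4@(2,4) -> at (3,5): 0 [-], cum=1
Step 4: p0@(2,3) p1@ESC p2@ESC p3@ESC p4@ESC -> at (3,5): 0 [-], cum=1
Step 5: p0@(2,4) p1@ESC p2@ESC p3@ESC p4@ESC -> at (3,5): 0 [-], cum=1
Step 6: p0@ESC p1@ESC p2@ESC p3@ESC p4@ESC -> at (3,5): 0 [-], cum=1
Total visits = 1

Answer: 1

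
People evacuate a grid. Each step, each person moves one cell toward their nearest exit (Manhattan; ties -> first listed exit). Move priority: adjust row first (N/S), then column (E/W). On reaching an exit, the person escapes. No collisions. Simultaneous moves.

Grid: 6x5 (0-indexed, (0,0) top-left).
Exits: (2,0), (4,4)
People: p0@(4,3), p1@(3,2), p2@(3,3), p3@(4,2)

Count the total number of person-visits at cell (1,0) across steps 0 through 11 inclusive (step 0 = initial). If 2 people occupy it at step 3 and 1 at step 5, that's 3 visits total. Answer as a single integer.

Step 0: p0@(4,3) p1@(3,2) p2@(3,3) p3@(4,2) -> at (1,0): 0 [-], cum=0
Step 1: p0@ESC p1@(2,2) p2@(4,3) p3@(4,3) -> at (1,0): 0 [-], cum=0
Step 2: p0@ESC p1@(2,1) p2@ESC p3@ESC -> at (1,0): 0 [-], cum=0
Step 3: p0@ESC p1@ESC p2@ESC p3@ESC -> at (1,0): 0 [-], cum=0
Total visits = 0

Answer: 0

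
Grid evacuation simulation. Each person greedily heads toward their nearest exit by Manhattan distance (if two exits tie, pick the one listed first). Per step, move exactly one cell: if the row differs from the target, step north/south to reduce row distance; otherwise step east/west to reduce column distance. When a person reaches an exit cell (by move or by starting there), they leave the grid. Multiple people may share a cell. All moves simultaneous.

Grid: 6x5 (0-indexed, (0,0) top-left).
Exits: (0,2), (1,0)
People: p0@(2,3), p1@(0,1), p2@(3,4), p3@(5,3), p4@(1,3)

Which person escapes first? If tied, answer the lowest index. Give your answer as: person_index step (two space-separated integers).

Answer: 1 1

Derivation:
Step 1: p0:(2,3)->(1,3) | p1:(0,1)->(0,2)->EXIT | p2:(3,4)->(2,4) | p3:(5,3)->(4,3) | p4:(1,3)->(0,3)
Step 2: p0:(1,3)->(0,3) | p1:escaped | p2:(2,4)->(1,4) | p3:(4,3)->(3,3) | p4:(0,3)->(0,2)->EXIT
Step 3: p0:(0,3)->(0,2)->EXIT | p1:escaped | p2:(1,4)->(0,4) | p3:(3,3)->(2,3) | p4:escaped
Step 4: p0:escaped | p1:escaped | p2:(0,4)->(0,3) | p3:(2,3)->(1,3) | p4:escaped
Step 5: p0:escaped | p1:escaped | p2:(0,3)->(0,2)->EXIT | p3:(1,3)->(0,3) | p4:escaped
Step 6: p0:escaped | p1:escaped | p2:escaped | p3:(0,3)->(0,2)->EXIT | p4:escaped
Exit steps: [3, 1, 5, 6, 2]
First to escape: p1 at step 1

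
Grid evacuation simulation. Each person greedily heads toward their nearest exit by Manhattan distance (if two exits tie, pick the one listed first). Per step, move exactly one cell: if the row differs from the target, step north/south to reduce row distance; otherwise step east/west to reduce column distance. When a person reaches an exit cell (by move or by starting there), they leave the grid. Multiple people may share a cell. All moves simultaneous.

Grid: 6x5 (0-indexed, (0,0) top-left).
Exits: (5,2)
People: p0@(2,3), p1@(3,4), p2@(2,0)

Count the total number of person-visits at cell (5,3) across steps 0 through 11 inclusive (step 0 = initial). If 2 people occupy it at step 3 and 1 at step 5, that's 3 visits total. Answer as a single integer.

Step 0: p0@(2,3) p1@(3,4) p2@(2,0) -> at (5,3): 0 [-], cum=0
Step 1: p0@(3,3) p1@(4,4) p2@(3,0) -> at (5,3): 0 [-], cum=0
Step 2: p0@(4,3) p1@(5,4) p2@(4,0) -> at (5,3): 0 [-], cum=0
Step 3: p0@(5,3) p1@(5,3) p2@(5,0) -> at (5,3): 2 [p0,p1], cum=2
Step 4: p0@ESC p1@ESC p2@(5,1) -> at (5,3): 0 [-], cum=2
Step 5: p0@ESC p1@ESC p2@ESC -> at (5,3): 0 [-], cum=2
Total visits = 2

Answer: 2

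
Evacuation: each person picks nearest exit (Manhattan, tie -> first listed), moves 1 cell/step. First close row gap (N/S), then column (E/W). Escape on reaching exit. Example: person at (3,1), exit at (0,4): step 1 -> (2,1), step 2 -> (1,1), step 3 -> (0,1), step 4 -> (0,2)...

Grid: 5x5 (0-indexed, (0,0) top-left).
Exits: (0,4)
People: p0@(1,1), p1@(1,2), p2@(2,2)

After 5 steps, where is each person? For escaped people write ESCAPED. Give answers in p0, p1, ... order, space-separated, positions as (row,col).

Step 1: p0:(1,1)->(0,1) | p1:(1,2)->(0,2) | p2:(2,2)->(1,2)
Step 2: p0:(0,1)->(0,2) | p1:(0,2)->(0,3) | p2:(1,2)->(0,2)
Step 3: p0:(0,2)->(0,3) | p1:(0,3)->(0,4)->EXIT | p2:(0,2)->(0,3)
Step 4: p0:(0,3)->(0,4)->EXIT | p1:escaped | p2:(0,3)->(0,4)->EXIT

ESCAPED ESCAPED ESCAPED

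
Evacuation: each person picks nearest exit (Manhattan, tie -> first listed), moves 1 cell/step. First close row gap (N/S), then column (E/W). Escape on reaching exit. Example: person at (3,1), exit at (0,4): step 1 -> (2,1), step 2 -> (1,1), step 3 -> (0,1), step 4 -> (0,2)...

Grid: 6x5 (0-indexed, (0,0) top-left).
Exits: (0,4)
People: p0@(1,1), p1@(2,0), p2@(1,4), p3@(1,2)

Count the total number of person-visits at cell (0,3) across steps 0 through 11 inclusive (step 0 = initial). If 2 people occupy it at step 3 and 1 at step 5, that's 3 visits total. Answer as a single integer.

Step 0: p0@(1,1) p1@(2,0) p2@(1,4) p3@(1,2) -> at (0,3): 0 [-], cum=0
Step 1: p0@(0,1) p1@(1,0) p2@ESC p3@(0,2) -> at (0,3): 0 [-], cum=0
Step 2: p0@(0,2) p1@(0,0) p2@ESC p3@(0,3) -> at (0,3): 1 [p3], cum=1
Step 3: p0@(0,3) p1@(0,1) p2@ESC p3@ESC -> at (0,3): 1 [p0], cum=2
Step 4: p0@ESC p1@(0,2) p2@ESC p3@ESC -> at (0,3): 0 [-], cum=2
Step 5: p0@ESC p1@(0,3) p2@ESC p3@ESC -> at (0,3): 1 [p1], cum=3
Step 6: p0@ESC p1@ESC p2@ESC p3@ESC -> at (0,3): 0 [-], cum=3
Total visits = 3

Answer: 3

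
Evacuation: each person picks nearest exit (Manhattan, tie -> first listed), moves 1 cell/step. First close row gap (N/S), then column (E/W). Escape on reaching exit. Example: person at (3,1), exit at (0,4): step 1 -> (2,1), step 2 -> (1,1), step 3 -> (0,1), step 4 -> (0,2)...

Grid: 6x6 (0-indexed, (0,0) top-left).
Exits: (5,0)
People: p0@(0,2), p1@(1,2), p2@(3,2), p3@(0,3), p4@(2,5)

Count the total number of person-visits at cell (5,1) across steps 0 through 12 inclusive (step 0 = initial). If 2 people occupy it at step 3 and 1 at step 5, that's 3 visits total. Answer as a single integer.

Answer: 5

Derivation:
Step 0: p0@(0,2) p1@(1,2) p2@(3,2) p3@(0,3) p4@(2,5) -> at (5,1): 0 [-], cum=0
Step 1: p0@(1,2) p1@(2,2) p2@(4,2) p3@(1,3) p4@(3,5) -> at (5,1): 0 [-], cum=0
Step 2: p0@(2,2) p1@(3,2) p2@(5,2) p3@(2,3) p4@(4,5) -> at (5,1): 0 [-], cum=0
Step 3: p0@(3,2) p1@(4,2) p2@(5,1) p3@(3,3) p4@(5,5) -> at (5,1): 1 [p2], cum=1
Step 4: p0@(4,2) p1@(5,2) p2@ESC p3@(4,3) p4@(5,4) -> at (5,1): 0 [-], cum=1
Step 5: p0@(5,2) p1@(5,1) p2@ESC p3@(5,3) p4@(5,3) -> at (5,1): 1 [p1], cum=2
Step 6: p0@(5,1) p1@ESC p2@ESC p3@(5,2) p4@(5,2) -> at (5,1): 1 [p0], cum=3
Step 7: p0@ESC p1@ESC p2@ESC p3@(5,1) p4@(5,1) -> at (5,1): 2 [p3,p4], cum=5
Step 8: p0@ESC p1@ESC p2@ESC p3@ESC p4@ESC -> at (5,1): 0 [-], cum=5
Total visits = 5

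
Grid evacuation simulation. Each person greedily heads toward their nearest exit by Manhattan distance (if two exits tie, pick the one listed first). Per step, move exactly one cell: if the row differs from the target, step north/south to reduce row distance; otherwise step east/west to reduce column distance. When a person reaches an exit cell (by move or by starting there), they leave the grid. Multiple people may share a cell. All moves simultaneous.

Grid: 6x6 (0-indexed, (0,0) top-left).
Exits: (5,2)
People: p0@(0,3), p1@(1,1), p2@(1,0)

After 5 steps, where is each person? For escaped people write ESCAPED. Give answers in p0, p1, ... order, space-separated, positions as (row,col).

Step 1: p0:(0,3)->(1,3) | p1:(1,1)->(2,1) | p2:(1,0)->(2,0)
Step 2: p0:(1,3)->(2,3) | p1:(2,1)->(3,1) | p2:(2,0)->(3,0)
Step 3: p0:(2,3)->(3,3) | p1:(3,1)->(4,1) | p2:(3,0)->(4,0)
Step 4: p0:(3,3)->(4,3) | p1:(4,1)->(5,1) | p2:(4,0)->(5,0)
Step 5: p0:(4,3)->(5,3) | p1:(5,1)->(5,2)->EXIT | p2:(5,0)->(5,1)

(5,3) ESCAPED (5,1)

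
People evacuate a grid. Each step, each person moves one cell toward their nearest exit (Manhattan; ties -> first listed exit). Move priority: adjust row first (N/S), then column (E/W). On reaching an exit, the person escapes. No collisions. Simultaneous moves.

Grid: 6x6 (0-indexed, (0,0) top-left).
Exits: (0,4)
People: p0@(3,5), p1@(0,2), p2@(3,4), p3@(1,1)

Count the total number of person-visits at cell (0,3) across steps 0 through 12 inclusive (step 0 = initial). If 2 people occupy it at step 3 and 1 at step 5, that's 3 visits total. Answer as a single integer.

Answer: 2

Derivation:
Step 0: p0@(3,5) p1@(0,2) p2@(3,4) p3@(1,1) -> at (0,3): 0 [-], cum=0
Step 1: p0@(2,5) p1@(0,3) p2@(2,4) p3@(0,1) -> at (0,3): 1 [p1], cum=1
Step 2: p0@(1,5) p1@ESC p2@(1,4) p3@(0,2) -> at (0,3): 0 [-], cum=1
Step 3: p0@(0,5) p1@ESC p2@ESC p3@(0,3) -> at (0,3): 1 [p3], cum=2
Step 4: p0@ESC p1@ESC p2@ESC p3@ESC -> at (0,3): 0 [-], cum=2
Total visits = 2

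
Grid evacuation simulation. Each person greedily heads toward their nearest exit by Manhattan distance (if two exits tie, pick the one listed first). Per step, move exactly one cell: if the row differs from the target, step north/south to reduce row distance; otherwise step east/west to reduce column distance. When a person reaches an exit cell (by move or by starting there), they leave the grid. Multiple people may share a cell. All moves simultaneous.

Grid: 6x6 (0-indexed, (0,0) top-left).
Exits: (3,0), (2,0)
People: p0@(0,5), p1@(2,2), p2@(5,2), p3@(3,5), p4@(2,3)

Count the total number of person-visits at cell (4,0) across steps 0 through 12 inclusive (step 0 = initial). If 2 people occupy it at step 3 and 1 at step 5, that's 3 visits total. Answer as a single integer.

Step 0: p0@(0,5) p1@(2,2) p2@(5,2) p3@(3,5) p4@(2,3) -> at (4,0): 0 [-], cum=0
Step 1: p0@(1,5) p1@(2,1) p2@(4,2) p3@(3,4) p4@(2,2) -> at (4,0): 0 [-], cum=0
Step 2: p0@(2,5) p1@ESC p2@(3,2) p3@(3,3) p4@(2,1) -> at (4,0): 0 [-], cum=0
Step 3: p0@(2,4) p1@ESC p2@(3,1) p3@(3,2) p4@ESC -> at (4,0): 0 [-], cum=0
Step 4: p0@(2,3) p1@ESC p2@ESC p3@(3,1) p4@ESC -> at (4,0): 0 [-], cum=0
Step 5: p0@(2,2) p1@ESC p2@ESC p3@ESC p4@ESC -> at (4,0): 0 [-], cum=0
Step 6: p0@(2,1) p1@ESC p2@ESC p3@ESC p4@ESC -> at (4,0): 0 [-], cum=0
Step 7: p0@ESC p1@ESC p2@ESC p3@ESC p4@ESC -> at (4,0): 0 [-], cum=0
Total visits = 0

Answer: 0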